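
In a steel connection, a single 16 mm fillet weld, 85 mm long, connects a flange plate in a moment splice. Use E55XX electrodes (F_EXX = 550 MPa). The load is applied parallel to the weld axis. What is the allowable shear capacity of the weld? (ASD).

R_n/Ω ≈ 159 kN

Effective throat t_e = 0.707 × 16 = 11.31 mm.
Total length L = 85 mm; A_we = 11.31 × 85 = 961.5 mm².
F_nw = 0.6 F_EXX = 0.6 × 550 = 330 MPa.
R_n = 330 × 961.5 × 10⁻³ = 317.3 kN; R_n/Ω = 317.3/2.0 = 158.7 kN.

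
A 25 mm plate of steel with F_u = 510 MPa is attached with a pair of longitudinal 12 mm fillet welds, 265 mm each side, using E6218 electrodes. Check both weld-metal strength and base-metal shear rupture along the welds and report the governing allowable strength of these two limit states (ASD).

E62XX → F_EXX = 620 MPa.
t_e = 0.707 × 12 = 8.484 mm; L = 530 mm.
Weld metal: R_n/Ω = (1/2.0) × 0.6 × 620 × 8.484 × 530 × 10⁻³ = 836.4 kN.
Base metal (shear rupture): R_n/Ω = (1/2.0) × 0.6 × 510 × 25 × 530 × 10⁻³ = 2027 kN.
Governing: weld metal.

R_n/Ω ≈ 836 kN (weld metal governs)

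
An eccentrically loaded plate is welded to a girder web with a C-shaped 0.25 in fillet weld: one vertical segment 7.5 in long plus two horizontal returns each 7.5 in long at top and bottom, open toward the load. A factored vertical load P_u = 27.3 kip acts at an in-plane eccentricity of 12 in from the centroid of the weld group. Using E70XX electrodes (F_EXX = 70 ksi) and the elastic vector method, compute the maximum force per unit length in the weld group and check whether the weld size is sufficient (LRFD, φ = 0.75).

Total weld length L_w = 22.5 in. Treat welds as unit-width lines.
Centroid: x̄ = 2×7.5×3.75 / 22.5 = 2.5 in from the vertical weld.
Polar moment about centroid: J = I_x + I_y = [7.5³/12 + 2×7.5×3.75²] + [7.5×2.5² + 2(7.5³/12 + 7.5×1.25²)] = 386.7 in³.
Direct shear f_v = P/L_w = 27.3 / 22.5 = 1.213 kip/in (vertical).
Torsion M = P·e = 27.3 × 12 = 327.6 kip·in.
Critical point at (x, y) = (5, 3.75) from centroid. f_tx = M·y/J = 3.177 kip/in; f_ty = M·x/J = 4.236 kip/in.
Resultant f_max = √[f_tx² + (f_v + f_ty)²] = √[3.177² + (1.213 + 4.236)²] = 6.307 kip/in.
Capacity per unit length: φr_n = 0.75 × 0.6 × 70 × (0.707 × 0.25) = 5.568 kip/in.
6.307 > 5.568 → NOT adequate.

f_max ≈ 6.31 kip/in; NOT adequate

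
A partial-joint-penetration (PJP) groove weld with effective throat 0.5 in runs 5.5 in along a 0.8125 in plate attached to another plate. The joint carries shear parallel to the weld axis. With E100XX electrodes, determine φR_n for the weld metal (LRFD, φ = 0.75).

φR_n ≈ 124 kip

E100XX → F_EXX = 100 ksi.
Effective throat (given) t_e = 0.5 in.
A_we = 0.5 × 5.5 = 2.75 in².
F_nw = 0.6 F_EXX = 60 ksi.
φR_n = 0.75 × 60 × 2.75 = 123.8 kip.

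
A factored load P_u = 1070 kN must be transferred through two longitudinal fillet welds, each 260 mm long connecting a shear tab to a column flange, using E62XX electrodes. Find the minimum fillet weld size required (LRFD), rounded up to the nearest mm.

E62XX → F_EXX = 620 MPa.
Total weld length L = 520 mm.
Required throat t_e = P_u / (φ × 0.6 F_EXX × L) = 1070 / (0.75 × 0.6 × 620 × 520 × 10⁻³) = 7.375 mm.
Required leg w = t_e / 0.707 = 10.43 mm → use 11 mm.

w = 11 mm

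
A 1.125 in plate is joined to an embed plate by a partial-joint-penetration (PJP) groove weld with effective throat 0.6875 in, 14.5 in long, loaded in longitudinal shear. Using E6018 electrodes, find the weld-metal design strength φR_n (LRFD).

φR_n ≈ 269 kip

E60XX → F_EXX = 60 ksi.
Effective throat (given) t_e = 0.6875 in.
A_we = 0.6875 × 14.5 = 9.969 in².
F_nw = 0.6 F_EXX = 36 ksi.
φR_n = 0.75 × 36 × 9.969 = 269.2 kip.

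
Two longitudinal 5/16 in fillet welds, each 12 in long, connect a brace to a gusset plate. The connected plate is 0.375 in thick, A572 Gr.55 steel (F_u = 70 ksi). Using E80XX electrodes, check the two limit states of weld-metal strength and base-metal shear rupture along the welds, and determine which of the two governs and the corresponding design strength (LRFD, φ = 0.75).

φR_n ≈ 191 kip (weld metal governs)

E80XX → F_EXX = 80 ksi.
t_e = 0.707 × 0.3125 = 0.2209 in; L = 24 in.
Weld metal: φR_n = 0.75 × 0.6 × 80 × 0.2209 × 24 = 190.9 kip.
Base metal (shear rupture): φR_n = 0.75 × 0.6 × 70 × 0.375 × 24 = 283.5 kip.
Governing: weld metal.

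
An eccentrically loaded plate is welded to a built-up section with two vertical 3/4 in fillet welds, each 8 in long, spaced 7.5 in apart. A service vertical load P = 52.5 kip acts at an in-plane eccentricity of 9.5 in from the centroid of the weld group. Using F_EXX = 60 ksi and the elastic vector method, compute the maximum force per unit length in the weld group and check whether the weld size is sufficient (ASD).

Total weld length L_w = 16 in. Treat welds as unit-width lines.
Polar moment about centroid: J = 2[d³/12 + d(b/2)²] = 2[8³/12 + 8×3.75²] = 310.3 in³.
Direct shear f_v = P/L_w = 52.5 / 16 = 3.281 kip/in (vertical).
Torsion M = P·e = 52.5 × 9.5 = 498.75 kip·in.
Critical point at (x, y) = (3.75, 4) from centroid. f_tx = M·y/J = 6.429 kip/in; f_ty = M·x/J = 6.027 kip/in.
Resultant f_max = √[f_tx² + (f_v + f_ty)²] = √[6.429² + (3.281 + 6.027)²] = 11.31 kip/in.
Capacity per unit length: r_n/Ω = (1/2.0) × 0.6 × 60 × (0.707 × 0.75) = 9.544 kip/in.
11.31 > 9.544 → NOT adequate.

f_max ≈ 11.3 kip/in; NOT adequate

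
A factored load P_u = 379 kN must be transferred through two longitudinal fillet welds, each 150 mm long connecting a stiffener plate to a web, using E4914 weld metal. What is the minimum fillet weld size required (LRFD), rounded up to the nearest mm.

w = 9 mm

E49XX → F_EXX = 490 MPa.
Total weld length L = 300 mm.
Required throat t_e = P_u / (φ × 0.6 F_EXX × L) = 379 / (0.75 × 0.6 × 490 × 300 × 10⁻³) = 5.729 mm.
Required leg w = t_e / 0.707 = 8.104 mm → use 9 mm.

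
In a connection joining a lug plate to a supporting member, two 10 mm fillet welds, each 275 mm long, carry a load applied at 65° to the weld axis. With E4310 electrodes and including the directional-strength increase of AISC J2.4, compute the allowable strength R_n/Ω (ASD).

R_n/Ω ≈ 718 kN

E43XX → F_EXX = 430 MPa.
t_e = 0.707 × 10 = 7.07 mm; A_we = 7.07 × 550 = 3888 mm².
Directional factor: 1.0 + 0.5 sin^1.5(65°) = 1.431.
F_nw = 0.6 × 430 × 1.431 = 369.3 MPa.
R_n/Ω = (369.3 × 3888) / 2.0 × 10⁻³ = 718 kN.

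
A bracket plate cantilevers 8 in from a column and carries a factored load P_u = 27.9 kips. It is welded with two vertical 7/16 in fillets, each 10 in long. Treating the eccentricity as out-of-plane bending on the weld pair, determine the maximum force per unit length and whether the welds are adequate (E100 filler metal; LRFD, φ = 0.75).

E100XX → F_EXX = 100 ksi.
L_w = 2 × 10 = 20 in; section modulus (unit throat) S = 2 × L²/6 = 33.33 in².
Direct shear f_v = P/L_w = 27.9/20 = 1.395 kip/in.
Moment M = P × e = 27.9 × 8 = 223.2 kip·in; bending f_b = M/S = 6.696 kip/in.
f_max = √(f_v² + f_b²) = √(1.395² + 6.696²) = 6.84 kip/in.
φr_n = 0.75 × 0.6 × 100 × (0.707 × 0.4375) = 13.92 kip/in → adequate.

f_max ≈ 6.84 kip/in; adequate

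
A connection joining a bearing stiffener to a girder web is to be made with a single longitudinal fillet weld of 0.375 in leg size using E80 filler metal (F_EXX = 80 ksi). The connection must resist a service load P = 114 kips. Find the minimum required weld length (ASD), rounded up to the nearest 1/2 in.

L = 18 in

Throat t_e = 0.707 × 0.375 = 0.2651 in.
r_n/Ω = (0.6 × 80 × 0.2651) / 2.0 = 6.363 kip/in.
L_req = P / (r_n/Ω) = 114 / 6.363 = 17.92 in total.
Round up → use L = 18 in.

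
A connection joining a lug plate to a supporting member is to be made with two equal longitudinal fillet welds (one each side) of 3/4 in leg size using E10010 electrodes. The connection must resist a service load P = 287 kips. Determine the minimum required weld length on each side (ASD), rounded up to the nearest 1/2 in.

L = 9.5 in on each side

E100XX → F_EXX = 100 ksi.
Throat t_e = 0.707 × 0.75 = 0.5302 in.
r_n/Ω = (0.6 × 100 × 0.5302) / 2.0 = 15.91 kip/in.
L_req = P / (r_n/Ω) = 287 / 15.91 = 18.04 in total.
Per side: 18.04 / 2 = 9.021 in.
Round up → use L = 9.5 in on each side.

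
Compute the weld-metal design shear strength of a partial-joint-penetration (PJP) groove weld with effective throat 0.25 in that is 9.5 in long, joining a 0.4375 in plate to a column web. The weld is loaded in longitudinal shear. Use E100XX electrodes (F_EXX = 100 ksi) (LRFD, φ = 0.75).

φR_n ≈ 107 kip

Effective throat (given) t_e = 0.25 in.
A_we = 0.25 × 9.5 = 2.375 in².
F_nw = 0.6 F_EXX = 60 ksi.
φR_n = 0.75 × 60 × 2.375 = 106.9 kip.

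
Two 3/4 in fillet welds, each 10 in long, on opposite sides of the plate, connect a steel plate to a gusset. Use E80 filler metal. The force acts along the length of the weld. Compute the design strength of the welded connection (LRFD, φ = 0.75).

E80XX → F_EXX = 80 ksi.
Effective throat t_e = 0.707 × 0.75 = 0.5302 in.
Total length L = 20 in; A_we = 0.5302 × 20 = 10.61 in².
F_nw = 0.6 F_EXX = 0.6 × 80 = 48 ksi.
φR_n = 0.75 × 48 × 10.61 = 381.8 kip.

φR_n ≈ 382 kip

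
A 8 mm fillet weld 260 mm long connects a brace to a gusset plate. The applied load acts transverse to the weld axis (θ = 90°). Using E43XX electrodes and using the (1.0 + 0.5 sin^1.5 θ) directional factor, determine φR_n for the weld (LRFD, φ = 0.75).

φR_n ≈ 427 kN

E43XX → F_EXX = 430 MPa.
t_e = 0.707 × 8 = 5.656 mm; A_we = 5.656 × 260 = 1471 mm².
Directional factor: 1.0 + 0.5 sin^1.5(90°) = 1.5.
F_nw = 0.6 × 430 × 1.5 = 387 MPa.
φR_n = 0.75 × 387 × 1471 × 10⁻³ = 426.8 kN.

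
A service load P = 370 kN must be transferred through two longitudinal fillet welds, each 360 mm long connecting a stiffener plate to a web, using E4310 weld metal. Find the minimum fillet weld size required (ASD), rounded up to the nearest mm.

E43XX → F_EXX = 430 MPa.
Total weld length L = 720 mm.
Required throat t_e = P × Ω / (0.6 F_EXX × L) = 370 × 2.0 / (0.6 × 430 × 720 × 10⁻³) = 3.984 mm.
Required leg w = t_e / 0.707 = 5.635 mm → use 6 mm.

w = 6 mm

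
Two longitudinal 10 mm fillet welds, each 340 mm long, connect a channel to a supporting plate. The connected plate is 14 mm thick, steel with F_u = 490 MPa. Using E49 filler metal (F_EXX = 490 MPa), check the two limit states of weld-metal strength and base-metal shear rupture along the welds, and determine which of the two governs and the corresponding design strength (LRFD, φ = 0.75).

φR_n ≈ 1060 kN (weld metal governs)

t_e = 0.707 × 10 = 7.07 mm; L = 680 mm.
Weld metal: φR_n = 0.75 × 0.6 × 490 × 7.07 × 680 × 10⁻³ = 1060 kN.
Base metal (shear rupture): φR_n = 0.75 × 0.6 × 490 × 14 × 680 × 10⁻³ = 2099 kN.
Governing: weld metal.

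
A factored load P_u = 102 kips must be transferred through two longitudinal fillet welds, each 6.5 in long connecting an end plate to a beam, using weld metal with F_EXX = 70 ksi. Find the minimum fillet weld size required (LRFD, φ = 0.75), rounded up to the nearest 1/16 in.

w = 3/8 in

Total weld length L = 13 in.
Required throat t_e = P_u / (φ × 0.6 F_EXX × L) = 102 / (0.75 × 0.6 × 70 × 13) = 0.2491 in.
Required leg w = t_e / 0.707 = 0.3523 in → use 3/8 in.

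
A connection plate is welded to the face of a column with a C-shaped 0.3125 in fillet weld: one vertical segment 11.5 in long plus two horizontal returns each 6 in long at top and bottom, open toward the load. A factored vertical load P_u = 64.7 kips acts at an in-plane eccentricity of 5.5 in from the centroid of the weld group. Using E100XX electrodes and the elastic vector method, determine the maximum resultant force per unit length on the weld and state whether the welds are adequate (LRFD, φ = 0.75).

E100XX → F_EXX = 100 ksi.
Total weld length L_w = 23.5 in. Treat welds as unit-width lines.
Centroid: x̄ = 2×6×3 / 23.5 = 1.532 in from the vertical weld.
Polar moment about centroid: J = I_x + I_y = [11.5³/12 + 2×6×5.75²] + [11.5×1.532² + 2(6³/12 + 6×1.468²)] = 612.3 in³.
Direct shear f_v = P/L_w = 64.7 / 23.5 = 2.753 kip/in (vertical).
Torsion M = P·e = 64.7 × 5.5 = 355.85 kip·in.
Critical point at (x, y) = (4.468, 5.75) from centroid. f_tx = M·y/J = 3.342 kip/in; f_ty = M·x/J = 2.597 kip/in.
Resultant f_max = √[f_tx² + (f_v + f_ty)²] = √[3.342² + (2.753 + 2.597)²] = 6.308 kip/in.
Capacity per unit length: φr_n = 0.75 × 0.6 × 100 × (0.707 × 0.3125) = 9.942 kip/in.
6.308 ≤ 9.942 → adequate.

f_max ≈ 6.31 kip/in; adequate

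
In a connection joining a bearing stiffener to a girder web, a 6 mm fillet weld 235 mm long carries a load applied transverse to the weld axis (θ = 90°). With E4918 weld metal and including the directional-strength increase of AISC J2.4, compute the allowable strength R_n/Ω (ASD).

E49XX → F_EXX = 490 MPa.
t_e = 0.707 × 6 = 4.242 mm; A_we = 4.242 × 235 = 996.9 mm².
Directional factor: 1.0 + 0.5 sin^1.5(90°) = 1.5.
F_nw = 0.6 × 490 × 1.5 = 441 MPa.
R_n/Ω = (441 × 996.9) / 2.0 × 10⁻³ = 219.8 kN.

R_n/Ω ≈ 220 kN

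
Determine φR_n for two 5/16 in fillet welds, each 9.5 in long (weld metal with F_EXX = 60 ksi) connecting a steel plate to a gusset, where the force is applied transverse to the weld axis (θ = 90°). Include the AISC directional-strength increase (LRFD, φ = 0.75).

φR_n ≈ 170 kips

t_e = 0.707 × 0.3125 = 0.2209 in; A_we = 0.2209 × 19 = 4.198 in².
Directional factor: 1.0 + 0.5 sin^1.5(90°) = 1.5.
F_nw = 0.6 × 60 × 1.5 = 54 ksi.
φR_n = 0.75 × 54 × 4.198 = 170 kips.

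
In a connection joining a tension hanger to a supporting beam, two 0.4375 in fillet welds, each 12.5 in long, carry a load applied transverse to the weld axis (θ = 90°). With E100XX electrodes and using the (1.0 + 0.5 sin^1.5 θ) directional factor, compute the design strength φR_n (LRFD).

E100XX → F_EXX = 100 ksi.
t_e = 0.707 × 0.4375 = 0.3093 in; A_we = 0.3093 × 25 = 7.733 in².
Directional factor: 1.0 + 0.5 sin^1.5(90°) = 1.5.
F_nw = 0.6 × 100 × 1.5 = 90 ksi.
φR_n = 0.75 × 90 × 7.733 = 522 kip.

φR_n ≈ 522 kip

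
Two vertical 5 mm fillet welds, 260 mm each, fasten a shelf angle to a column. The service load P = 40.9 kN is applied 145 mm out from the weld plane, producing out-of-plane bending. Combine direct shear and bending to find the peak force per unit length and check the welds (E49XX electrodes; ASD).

f_max ≈ 275 N/mm; adequate

E49XX → F_EXX = 490 MPa.
L_w = 2 × 260 = 520 mm; section modulus (unit throat) S = 2 × L²/6 = 22530 mm².
Direct shear f_v = P/L_w = 40.9×10³/520 = 78.65 N/mm.
Moment M = P × e = 40.9×10³ × 145 = 5930500 N·mm; bending f_b = M/S = 263.2 N/mm.
f_max = √(f_v² + f_b²) = √(78.65² + 263.2²) = 274.7 N/mm.
r_n/Ω = (1/2.0) × 0.6 × 490 × (0.707 × 5) = 519.6 N/mm → adequate.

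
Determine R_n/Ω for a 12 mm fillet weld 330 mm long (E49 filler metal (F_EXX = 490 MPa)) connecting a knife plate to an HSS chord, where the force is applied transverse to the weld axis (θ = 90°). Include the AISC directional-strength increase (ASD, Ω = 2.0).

t_e = 0.707 × 12 = 8.484 mm; A_we = 8.484 × 330 = 2800 mm².
Directional factor: 1.0 + 0.5 sin^1.5(90°) = 1.5.
F_nw = 0.6 × 490 × 1.5 = 441 MPa.
R_n/Ω = (441 × 2800) / 2.0 × 10⁻³ = 617.3 kN.

R_n/Ω ≈ 617 kN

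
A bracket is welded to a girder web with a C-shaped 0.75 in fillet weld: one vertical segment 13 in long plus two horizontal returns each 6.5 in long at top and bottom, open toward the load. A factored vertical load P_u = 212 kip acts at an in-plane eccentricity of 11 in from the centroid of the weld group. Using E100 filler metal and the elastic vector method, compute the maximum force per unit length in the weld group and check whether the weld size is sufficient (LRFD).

E100XX → F_EXX = 100 ksi.
Total weld length L_w = 26 in. Treat welds as unit-width lines.
Centroid: x̄ = 2×6.5×3.25 / 26 = 1.625 in from the vertical weld.
Polar moment about centroid: J = I_x + I_y = [13³/12 + 2×6.5×6.5²] + [13×1.625² + 2(6.5³/12 + 6.5×1.625²)] = 846.8 in³.
Direct shear f_v = P/L_w = 212 / 26 = 8.154 kip/in (vertical).
Torsion M = P·e = 212 × 11 = 2332 kip·in.
Critical point at (x, y) = (4.875, 6.5) from centroid. f_tx = M·y/J = 17.9 kip/in; f_ty = M·x/J = 13.43 kip/in.
Resultant f_max = √[f_tx² + (f_v + f_ty)²] = √[17.9² + (8.154 + 13.43)²] = 28.04 kip/in.
Capacity per unit length: φr_n = 0.75 × 0.6 × 100 × (0.707 × 0.75) = 23.86 kip/in.
28.04 > 23.86 → NOT adequate.

f_max ≈ 28 kip/in; NOT adequate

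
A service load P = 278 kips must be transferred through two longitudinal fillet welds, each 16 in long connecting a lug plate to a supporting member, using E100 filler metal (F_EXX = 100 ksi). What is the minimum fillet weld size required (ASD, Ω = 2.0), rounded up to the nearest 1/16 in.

w = 7/16 in

Total weld length L = 32 in.
Required throat t_e = P × Ω / (0.6 F_EXX × L) = 278 × 2.0 / (0.6 × 100 × 32) = 0.2896 in.
Required leg w = t_e / 0.707 = 0.4096 in → use 7/16 in.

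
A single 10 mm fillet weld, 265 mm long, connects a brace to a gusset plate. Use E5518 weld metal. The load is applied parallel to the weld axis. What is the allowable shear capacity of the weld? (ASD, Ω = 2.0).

E55XX → F_EXX = 550 MPa.
Effective throat t_e = 0.707 × 10 = 7.07 mm.
Total length L = 265 mm; A_we = 7.07 × 265 = 1874 mm².
F_nw = 0.6 F_EXX = 0.6 × 550 = 330 MPa.
R_n = 330 × 1874 × 10⁻³ = 618.3 kN; R_n/Ω = 618.3/2.0 = 309.1 kN.

R_n/Ω ≈ 309 kN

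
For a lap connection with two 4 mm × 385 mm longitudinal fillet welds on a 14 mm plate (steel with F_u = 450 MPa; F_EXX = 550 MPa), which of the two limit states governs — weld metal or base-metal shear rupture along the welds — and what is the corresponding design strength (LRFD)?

φR_n ≈ 539 kN (weld metal governs)

t_e = 0.707 × 4 = 2.828 mm; L = 770 mm.
Weld metal: φR_n = 0.75 × 0.6 × 550 × 2.828 × 770 × 10⁻³ = 538.9 kN.
Base metal (shear rupture): φR_n = 0.75 × 0.6 × 450 × 14 × 770 × 10⁻³ = 2183 kN.
Governing: weld metal.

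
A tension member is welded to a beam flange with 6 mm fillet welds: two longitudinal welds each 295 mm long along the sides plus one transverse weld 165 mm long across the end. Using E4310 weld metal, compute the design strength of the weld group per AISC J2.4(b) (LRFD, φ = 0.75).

φR_n ≈ 620 kN

E43XX → F_EXX = 430 MPa.
t_e = 0.707 × 6 = 4.242 mm.
R_nwl = 0.6 × 430 × 4.242 × 590 × 10⁻³ = 645.7 kN (longitudinal, 2 welds).
R_nwt = 0.6 × 430 × 4.242 × 165 × 10⁻³ = 180.6 kN (transverse, base value).
(i) R_nwl + R_nwt = 826.3 kN; (ii) 0.85 R_nwl + 1.5 R_nwt = 819.7 kN.
R_n = max = 826.3 kN [governs: (i)]; φR_n = 619.7 kN.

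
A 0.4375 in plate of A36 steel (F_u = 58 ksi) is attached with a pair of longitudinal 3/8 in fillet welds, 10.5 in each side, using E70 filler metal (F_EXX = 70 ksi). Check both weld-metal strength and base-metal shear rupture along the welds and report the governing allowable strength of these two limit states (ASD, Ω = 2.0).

t_e = 0.707 × 0.375 = 0.2651 in; L = 21 in.
Weld metal: R_n/Ω = (1/2.0) × 0.6 × 70 × 0.2651 × 21 = 116.9 kip.
Base metal (shear rupture): R_n/Ω = (1/2.0) × 0.6 × 58 × 0.4375 × 21 = 159.9 kip.
Governing: weld metal.

R_n/Ω ≈ 117 kip (weld metal governs)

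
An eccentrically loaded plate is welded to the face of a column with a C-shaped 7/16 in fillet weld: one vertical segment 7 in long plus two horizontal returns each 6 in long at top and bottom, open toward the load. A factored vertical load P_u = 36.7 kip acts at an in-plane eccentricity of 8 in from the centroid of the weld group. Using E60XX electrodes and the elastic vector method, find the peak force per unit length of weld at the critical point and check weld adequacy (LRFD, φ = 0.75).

f_max ≈ 7.87 kip/in; adequate

E60XX → F_EXX = 60 ksi.
Total weld length L_w = 19 in. Treat welds as unit-width lines.
Centroid: x̄ = 2×6×3 / 19 = 1.895 in from the vertical weld.
Polar moment about centroid: J = I_x + I_y = [7³/12 + 2×6×3.5²] + [7×1.895² + 2(6³/12 + 6×1.105²)] = 251.4 in³.
Direct shear f_v = P/L_w = 36.7 / 19 = 1.932 kip/in (vertical).
Torsion M = P·e = 36.7 × 8 = 293.6 kip·in.
Critical point at (x, y) = (4.105, 3.5) from centroid. f_tx = M·y/J = 4.088 kip/in; f_ty = M·x/J = 4.795 kip/in.
Resultant f_max = √[f_tx² + (f_v + f_ty)²] = √[4.088² + (1.932 + 4.795)²] = 7.871 kip/in.
Capacity per unit length: φr_n = 0.75 × 0.6 × 60 × (0.707 × 0.4375) = 8.351 kip/in.
7.871 ≤ 8.351 → adequate.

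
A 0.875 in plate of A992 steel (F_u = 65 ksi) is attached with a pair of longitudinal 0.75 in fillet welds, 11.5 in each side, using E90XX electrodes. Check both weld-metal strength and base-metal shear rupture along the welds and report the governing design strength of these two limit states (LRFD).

φR_n ≈ 494 kips (weld metal governs)

E90XX → F_EXX = 90 ksi.
t_e = 0.707 × 0.75 = 0.5302 in; L = 23 in.
Weld metal: φR_n = 0.75 × 0.6 × 90 × 0.5302 × 23 = 493.9 kips.
Base metal (shear rupture): φR_n = 0.75 × 0.6 × 65 × 0.875 × 23 = 588.7 kips.
Governing: weld metal.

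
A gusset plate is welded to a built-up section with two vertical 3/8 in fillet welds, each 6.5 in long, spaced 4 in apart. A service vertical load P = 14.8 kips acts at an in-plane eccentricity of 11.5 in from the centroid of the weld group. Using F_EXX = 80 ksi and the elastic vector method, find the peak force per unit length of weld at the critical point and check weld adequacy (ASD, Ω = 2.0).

f_max ≈ 7.3 kip/in; NOT adequate

Total weld length L_w = 13 in. Treat welds as unit-width lines.
Polar moment about centroid: J = 2[d³/12 + d(b/2)²] = 2[6.5³/12 + 6.5×2²] = 97.77 in³.
Direct shear f_v = P/L_w = 14.8 / 13 = 1.138 kip/in (vertical).
Torsion M = P·e = 14.8 × 11.5 = 170.2 kip·in.
Critical point at (x, y) = (2, 3.25) from centroid. f_tx = M·y/J = 5.658 kip/in; f_ty = M·x/J = 3.482 kip/in.
Resultant f_max = √[f_tx² + (f_v + f_ty)²] = √[5.658² + (1.138 + 3.482)²] = 7.304 kip/in.
Capacity per unit length: r_n/Ω = (1/2.0) × 0.6 × 80 × (0.707 × 0.375) = 6.363 kip/in.
7.304 > 6.363 → NOT adequate.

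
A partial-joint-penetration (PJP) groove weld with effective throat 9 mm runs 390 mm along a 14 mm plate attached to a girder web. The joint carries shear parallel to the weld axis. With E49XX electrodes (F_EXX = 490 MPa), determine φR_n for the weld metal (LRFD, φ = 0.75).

Effective throat (given) t_e = 9 mm.
A_we = 9 × 390 = 3510 mm².
F_nw = 0.6 F_EXX = 294 MPa.
φR_n = 0.75 × 294 × 3510 × 10⁻³ = 774 kN.

φR_n ≈ 774 kN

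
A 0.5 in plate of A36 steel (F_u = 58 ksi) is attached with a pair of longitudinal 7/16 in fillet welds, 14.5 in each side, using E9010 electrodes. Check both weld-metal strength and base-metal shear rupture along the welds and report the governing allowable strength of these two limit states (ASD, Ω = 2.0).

R_n/Ω ≈ 242 kip (weld metal governs)

E90XX → F_EXX = 90 ksi.
t_e = 0.707 × 0.4375 = 0.3093 in; L = 29 in.
Weld metal: R_n/Ω = (1/2.0) × 0.6 × 90 × 0.3093 × 29 = 242.2 kip.
Base metal (shear rupture): R_n/Ω = (1/2.0) × 0.6 × 58 × 0.5 × 29 = 252.3 kip.
Governing: weld metal.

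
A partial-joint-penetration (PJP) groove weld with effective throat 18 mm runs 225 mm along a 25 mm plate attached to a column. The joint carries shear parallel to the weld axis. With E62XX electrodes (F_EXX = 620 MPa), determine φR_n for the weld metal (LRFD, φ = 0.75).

Effective throat (given) t_e = 18 mm.
A_we = 18 × 225 = 4050 mm².
F_nw = 0.6 F_EXX = 372 MPa.
φR_n = 0.75 × 372 × 4050 × 10⁻³ = 1130 kN.

φR_n ≈ 1130 kN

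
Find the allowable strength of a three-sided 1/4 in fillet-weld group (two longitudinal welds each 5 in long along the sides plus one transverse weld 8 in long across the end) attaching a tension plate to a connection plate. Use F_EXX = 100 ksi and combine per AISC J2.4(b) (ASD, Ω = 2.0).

R_n/Ω ≈ 109 kips

t_e = 0.707 × 0.25 = 0.1767 in.
R_nwl = 0.6 × 100 × 0.1767 × 10 = 106 kips (longitudinal, 2 welds).
R_nwt = 0.6 × 100 × 0.1767 × 8 = 84.84 kips (transverse, base value).
(i) R_nwl + R_nwt = 190.9 kips; (ii) 0.85 R_nwl + 1.5 R_nwt = 217.4 kips.
R_n = max = 217.4 kips [governs: (ii)]; R_n/Ω = 108.7 kips.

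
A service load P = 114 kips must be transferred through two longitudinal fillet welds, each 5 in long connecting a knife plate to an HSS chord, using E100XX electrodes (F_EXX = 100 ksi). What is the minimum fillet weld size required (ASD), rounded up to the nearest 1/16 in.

Total weld length L = 10 in.
Required throat t_e = P × Ω / (0.6 F_EXX × L) = 114 × 2.0 / (0.6 × 100 × 10) = 0.38 in.
Required leg w = t_e / 0.707 = 0.5375 in → use 9/16 in.

w = 9/16 in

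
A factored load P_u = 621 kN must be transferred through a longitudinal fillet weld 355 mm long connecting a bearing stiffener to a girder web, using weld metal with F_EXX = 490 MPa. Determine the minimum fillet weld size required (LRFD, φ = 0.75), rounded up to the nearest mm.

Total weld length L = 355 mm.
Required throat t_e = P_u / (φ × 0.6 F_EXX × L) = 621 / (0.75 × 0.6 × 490 × 355 × 10⁻³) = 7.933 mm.
Required leg w = t_e / 0.707 = 11.22 mm → use 12 mm.

w = 12 mm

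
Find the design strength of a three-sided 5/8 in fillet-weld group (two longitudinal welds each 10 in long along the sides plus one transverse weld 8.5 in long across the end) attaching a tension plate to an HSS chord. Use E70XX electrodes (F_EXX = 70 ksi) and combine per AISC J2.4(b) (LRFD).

φR_n ≈ 414 kip

t_e = 0.707 × 0.625 = 0.4419 in.
R_nwl = 0.6 × 70 × 0.4419 × 20 = 371.2 kip (longitudinal, 2 welds).
R_nwt = 0.6 × 70 × 0.4419 × 8.5 = 157.7 kip (transverse, base value).
(i) R_nwl + R_nwt = 528.9 kip; (ii) 0.85 R_nwl + 1.5 R_nwt = 552.1 kip.
R_n = max = 552.1 kip [governs: (ii)]; φR_n = 414.1 kip.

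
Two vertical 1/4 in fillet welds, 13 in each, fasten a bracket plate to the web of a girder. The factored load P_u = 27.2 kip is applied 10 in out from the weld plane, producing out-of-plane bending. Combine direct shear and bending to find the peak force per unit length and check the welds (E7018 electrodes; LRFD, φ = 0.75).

f_max ≈ 4.94 kip/in; adequate

E70XX → F_EXX = 70 ksi.
L_w = 2 × 13 = 26 in; section modulus (unit throat) S = 2 × L²/6 = 56.33 in².
Direct shear f_v = P/L_w = 27.2/26 = 1.046 kip/in.
Moment M = P × e = 27.2 × 10 = 272 kip·in; bending f_b = M/S = 4.828 kip/in.
f_max = √(f_v² + f_b²) = √(1.046² + 4.828²) = 4.94 kip/in.
φr_n = 0.75 × 0.6 × 70 × (0.707 × 0.25) = 5.568 kip/in → adequate.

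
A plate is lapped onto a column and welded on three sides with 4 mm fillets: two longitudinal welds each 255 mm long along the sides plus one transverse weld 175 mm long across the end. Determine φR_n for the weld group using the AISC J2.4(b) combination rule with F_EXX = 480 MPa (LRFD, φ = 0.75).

t_e = 0.707 × 4 = 2.828 mm.
R_nwl = 0.6 × 480 × 2.828 × 510 × 10⁻³ = 415.4 kN (longitudinal, 2 welds).
R_nwt = 0.6 × 480 × 2.828 × 175 × 10⁻³ = 142.5 kN (transverse, base value).
(i) R_nwl + R_nwt = 557.9 kN; (ii) 0.85 R_nwl + 1.5 R_nwt = 566.9 kN.
R_n = max = 566.9 kN [governs: (ii)]; φR_n = 425.2 kN.

φR_n ≈ 425 kN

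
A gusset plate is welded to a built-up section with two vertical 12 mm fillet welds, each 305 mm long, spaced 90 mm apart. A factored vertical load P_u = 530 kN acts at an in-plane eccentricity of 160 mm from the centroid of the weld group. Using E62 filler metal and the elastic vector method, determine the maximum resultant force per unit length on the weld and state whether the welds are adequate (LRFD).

f_max ≈ 2640 N/mm; NOT adequate

E62XX → F_EXX = 620 MPa.
Total weld length L_w = 610 mm. Treat welds as unit-width lines.
Polar moment about centroid: J = 2[d³/12 + d(b/2)²] = 2[305³/12 + 305×45²] = 5964000 mm³.
Direct shear f_v = P/L_w = 530×10³ / 610 = 868.9 N/mm (vertical).
Torsion M = P·e = 530×10³ × 160 = 84800000 N·mm.
Critical point at (x, y) = (45, 152.5) from centroid. f_tx = M·y/J = 2168 N/mm; f_ty = M·x/J = 639.8 N/mm.
Resultant f_max = √[f_tx² + (f_v + f_ty)²] = √[2168² + (868.9 + 639.8)²] = 2642 N/mm.
Capacity per unit length: φr_n = 0.75 × 0.6 × 620 × (0.707 × 12) = 2367 N/mm.
2642 > 2367 → NOT adequate.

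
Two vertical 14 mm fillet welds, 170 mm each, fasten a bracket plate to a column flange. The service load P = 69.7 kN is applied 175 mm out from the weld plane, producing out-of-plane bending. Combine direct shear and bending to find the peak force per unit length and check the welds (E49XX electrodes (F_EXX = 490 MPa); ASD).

f_max ≈ 1280 N/mm; adequate

L_w = 2 × 170 = 340 mm; section modulus (unit throat) S = 2 × L²/6 = 9633 mm².
Direct shear f_v = P/L_w = 69.7×10³/340 = 205 N/mm.
Moment M = P × e = 69.7×10³ × 175 = 12198000 N·mm; bending f_b = M/S = 1266 N/mm.
f_max = √(f_v² + f_b²) = √(205² + 1266²) = 1283 N/mm.
r_n/Ω = (1/2.0) × 0.6 × 490 × (0.707 × 14) = 1455 N/mm → adequate.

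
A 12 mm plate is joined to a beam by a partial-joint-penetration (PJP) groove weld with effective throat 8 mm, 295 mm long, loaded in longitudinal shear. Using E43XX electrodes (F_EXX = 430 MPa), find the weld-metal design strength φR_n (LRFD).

Effective throat (given) t_e = 8 mm.
A_we = 8 × 295 = 2360 mm².
F_nw = 0.6 F_EXX = 258 MPa.
φR_n = 0.75 × 258 × 2360 × 10⁻³ = 456.7 kN.

φR_n ≈ 457 kN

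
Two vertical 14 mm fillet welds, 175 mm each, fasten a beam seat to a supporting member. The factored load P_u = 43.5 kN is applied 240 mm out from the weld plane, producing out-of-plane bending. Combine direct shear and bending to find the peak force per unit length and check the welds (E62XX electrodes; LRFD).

E62XX → F_EXX = 620 MPa.
L_w = 2 × 175 = 350 mm; section modulus (unit throat) S = 2 × L²/6 = 10210 mm².
Direct shear f_v = P/L_w = 43.5×10³/350 = 124.3 N/mm.
Moment M = P × e = 43.5×10³ × 240 = 10440000 N·mm; bending f_b = M/S = 1023 N/mm.
f_max = √(f_v² + f_b²) = √(124.3² + 1023²) = 1030 N/mm.
φr_n = 0.75 × 0.6 × 620 × (0.707 × 14) = 2762 N/mm → adequate.

f_max ≈ 1030 N/mm; adequate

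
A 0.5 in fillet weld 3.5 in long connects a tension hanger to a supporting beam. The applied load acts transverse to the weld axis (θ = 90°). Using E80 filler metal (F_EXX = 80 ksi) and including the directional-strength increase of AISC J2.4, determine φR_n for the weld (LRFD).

φR_n ≈ 66.8 kips

t_e = 0.707 × 0.5 = 0.3535 in; A_we = 0.3535 × 3.5 = 1.237 in².
Directional factor: 1.0 + 0.5 sin^1.5(90°) = 1.5.
F_nw = 0.6 × 80 × 1.5 = 72 ksi.
φR_n = 0.75 × 72 × 1.237 = 66.81 kips.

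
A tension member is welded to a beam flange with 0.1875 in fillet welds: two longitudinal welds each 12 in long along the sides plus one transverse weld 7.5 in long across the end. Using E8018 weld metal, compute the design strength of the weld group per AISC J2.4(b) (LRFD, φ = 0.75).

E80XX → F_EXX = 80 ksi.
t_e = 0.707 × 0.1875 = 0.1326 in.
R_nwl = 0.6 × 80 × 0.1326 × 24 = 152.7 kips (longitudinal, 2 welds).
R_nwt = 0.6 × 80 × 0.1326 × 7.5 = 47.72 kips (transverse, base value).
(i) R_nwl + R_nwt = 200.4 kips; (ii) 0.85 R_nwl + 1.5 R_nwt = 201.4 kips.
R_n = max = 201.4 kips [governs: (ii)]; φR_n = 151 kips.

φR_n ≈ 151 kips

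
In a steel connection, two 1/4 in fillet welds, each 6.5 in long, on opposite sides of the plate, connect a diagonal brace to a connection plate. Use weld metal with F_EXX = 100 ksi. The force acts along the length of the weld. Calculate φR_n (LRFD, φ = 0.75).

φR_n ≈ 103 kips

Effective throat t_e = 0.707 × 0.25 = 0.1767 in.
Total length L = 13 in; A_we = 0.1767 × 13 = 2.298 in².
F_nw = 0.6 F_EXX = 0.6 × 100 = 60 ksi.
φR_n = 0.75 × 60 × 2.298 = 103.4 kips.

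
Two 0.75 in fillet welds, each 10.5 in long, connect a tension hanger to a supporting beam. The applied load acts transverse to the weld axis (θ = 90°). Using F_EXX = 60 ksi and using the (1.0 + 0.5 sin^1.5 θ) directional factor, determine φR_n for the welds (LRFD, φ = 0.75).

t_e = 0.707 × 0.75 = 0.5302 in; A_we = 0.5302 × 21 = 11.14 in².
Directional factor: 1.0 + 0.5 sin^1.5(90°) = 1.5.
F_nw = 0.6 × 60 × 1.5 = 54 ksi.
φR_n = 0.75 × 54 × 11.14 = 451 kips.

φR_n ≈ 451 kips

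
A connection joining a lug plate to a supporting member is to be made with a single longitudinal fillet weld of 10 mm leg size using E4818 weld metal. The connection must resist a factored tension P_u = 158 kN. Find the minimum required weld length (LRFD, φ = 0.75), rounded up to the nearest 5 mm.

L = 105 mm

E48XX → F_EXX = 480 MPa.
Throat t_e = 0.707 × 10 = 7.07 mm.
φr_n = 0.75 × 0.6 × 480 × 7.07 × 10⁻³ = 1.527 kN/mm.
L_req = P_u / φr_n = 158 / 1.527 = 103.5 mm total.
Round up → use L = 105 mm.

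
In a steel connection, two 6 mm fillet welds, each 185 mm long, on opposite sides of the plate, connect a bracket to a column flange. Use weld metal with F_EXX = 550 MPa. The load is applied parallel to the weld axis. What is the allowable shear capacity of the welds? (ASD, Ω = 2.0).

Effective throat t_e = 0.707 × 6 = 4.242 mm.
Total length L = 370 mm; A_we = 4.242 × 370 = 1570 mm².
F_nw = 0.6 F_EXX = 0.6 × 550 = 330 MPa.
R_n = 330 × 1570 × 10⁻³ = 517.9 kN; R_n/Ω = 517.9/2.0 = 259 kN.

R_n/Ω ≈ 259 kN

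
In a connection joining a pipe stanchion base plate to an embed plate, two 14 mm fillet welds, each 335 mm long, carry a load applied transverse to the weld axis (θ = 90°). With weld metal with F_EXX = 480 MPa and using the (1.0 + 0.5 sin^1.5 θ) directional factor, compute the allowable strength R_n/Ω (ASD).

t_e = 0.707 × 14 = 9.898 mm; A_we = 9.898 × 670 = 6632 mm².
Directional factor: 1.0 + 0.5 sin^1.5(90°) = 1.5.
F_nw = 0.6 × 480 × 1.5 = 432 MPa.
R_n/Ω = (432 × 6632) / 2.0 × 10⁻³ = 1432 kN.

R_n/Ω ≈ 1430 kN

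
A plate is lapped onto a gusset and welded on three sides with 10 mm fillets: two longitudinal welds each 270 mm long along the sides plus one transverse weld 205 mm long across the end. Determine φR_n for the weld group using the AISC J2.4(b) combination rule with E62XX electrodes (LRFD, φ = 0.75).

E62XX → F_EXX = 620 MPa.
t_e = 0.707 × 10 = 7.07 mm.
R_nwl = 0.6 × 620 × 7.07 × 540 × 10⁻³ = 1420 kN (longitudinal, 2 welds).
R_nwt = 0.6 × 620 × 7.07 × 205 × 10⁻³ = 539.2 kN (transverse, base value).
(i) R_nwl + R_nwt = 1959 kN; (ii) 0.85 R_nwl + 1.5 R_nwt = 2016 kN.
R_n = max = 2016 kN [governs: (ii)]; φR_n = 1512 kN.

φR_n ≈ 1510 kN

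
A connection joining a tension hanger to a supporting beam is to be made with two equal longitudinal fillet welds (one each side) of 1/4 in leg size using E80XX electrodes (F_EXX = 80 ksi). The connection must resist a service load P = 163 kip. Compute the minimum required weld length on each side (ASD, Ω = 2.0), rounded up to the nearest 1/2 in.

Throat t_e = 0.707 × 0.25 = 0.1767 in.
r_n/Ω = (0.6 × 80 × 0.1767) / 2.0 = 4.242 kip/in.
L_req = P / (r_n/Ω) = 163 / 4.242 = 38.43 in total.
Per side: 38.43 / 2 = 19.21 in.
Round up → use L = 19.5 in on each side.

L = 19.5 in on each side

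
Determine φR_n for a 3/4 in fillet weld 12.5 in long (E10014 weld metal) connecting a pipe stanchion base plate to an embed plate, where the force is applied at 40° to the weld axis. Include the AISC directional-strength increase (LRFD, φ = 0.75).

E100XX → F_EXX = 100 ksi.
t_e = 0.707 × 0.75 = 0.5302 in; A_we = 0.5302 × 12.5 = 6.628 in².
Directional factor: 1.0 + 0.5 sin^1.5(40°) = 1.258.
F_nw = 0.6 × 100 × 1.258 = 75.46 ksi.
φR_n = 0.75 × 75.46 × 6.628 = 375.1 kip.

φR_n ≈ 375 kip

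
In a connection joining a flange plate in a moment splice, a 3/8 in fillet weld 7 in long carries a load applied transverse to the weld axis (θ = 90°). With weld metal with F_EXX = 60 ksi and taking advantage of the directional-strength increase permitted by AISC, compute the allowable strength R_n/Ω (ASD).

R_n/Ω ≈ 50.1 kip

t_e = 0.707 × 0.375 = 0.2651 in; A_we = 0.2651 × 7 = 1.856 in².
Directional factor: 1.0 + 0.5 sin^1.5(90°) = 1.5.
F_nw = 0.6 × 60 × 1.5 = 54 ksi.
R_n/Ω = (54 × 1.856) / 2.0 = 50.11 kip.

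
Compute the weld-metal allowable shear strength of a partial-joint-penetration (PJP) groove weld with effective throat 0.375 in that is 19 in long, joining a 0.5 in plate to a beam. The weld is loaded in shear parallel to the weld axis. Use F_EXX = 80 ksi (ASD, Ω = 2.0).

Effective throat (given) t_e = 0.375 in.
A_we = 0.375 × 19 = 7.125 in².
F_nw = 0.6 F_EXX = 48 ksi.
R_n/Ω = (48 × 7.125) / 2.0 = 171 kips.

R_n/Ω ≈ 171 kips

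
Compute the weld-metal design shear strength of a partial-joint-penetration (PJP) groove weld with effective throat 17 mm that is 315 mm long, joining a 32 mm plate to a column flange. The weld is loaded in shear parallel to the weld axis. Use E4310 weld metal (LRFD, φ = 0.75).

E43XX → F_EXX = 430 MPa.
Effective throat (given) t_e = 17 mm.
A_we = 17 × 315 = 5355 mm².
F_nw = 0.6 F_EXX = 258 MPa.
φR_n = 0.75 × 258 × 5355 × 10⁻³ = 1036 kN.

φR_n ≈ 1040 kN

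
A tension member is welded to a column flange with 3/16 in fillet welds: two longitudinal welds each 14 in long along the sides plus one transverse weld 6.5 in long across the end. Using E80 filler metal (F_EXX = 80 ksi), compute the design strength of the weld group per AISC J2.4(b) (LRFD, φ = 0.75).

t_e = 0.707 × 0.1875 = 0.1326 in.
R_nwl = 0.6 × 80 × 0.1326 × 28 = 178.2 kip (longitudinal, 2 welds).
R_nwt = 0.6 × 80 × 0.1326 × 6.5 = 41.36 kip (transverse, base value).
(i) R_nwl + R_nwt = 219.5 kip; (ii) 0.85 R_nwl + 1.5 R_nwt = 213.5 kip.
R_n = max = 219.5 kip [governs: (i)]; φR_n = 164.6 kip.

φR_n ≈ 165 kip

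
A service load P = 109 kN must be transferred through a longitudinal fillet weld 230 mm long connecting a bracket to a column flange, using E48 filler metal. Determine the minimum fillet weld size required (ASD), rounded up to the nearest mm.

w = 5 mm

E48XX → F_EXX = 480 MPa.
Total weld length L = 230 mm.
Required throat t_e = P × Ω / (0.6 F_EXX × L) = 109 × 2.0 / (0.6 × 480 × 230 × 10⁻³) = 3.291 mm.
Required leg w = t_e / 0.707 = 4.655 mm → use 5 mm.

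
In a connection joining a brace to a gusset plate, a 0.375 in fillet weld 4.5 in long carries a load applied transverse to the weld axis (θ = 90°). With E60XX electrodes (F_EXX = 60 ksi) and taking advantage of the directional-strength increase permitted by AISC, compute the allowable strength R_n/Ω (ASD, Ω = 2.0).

R_n/Ω ≈ 32.2 kips

t_e = 0.707 × 0.375 = 0.2651 in; A_we = 0.2651 × 4.5 = 1.193 in².
Directional factor: 1.0 + 0.5 sin^1.5(90°) = 1.5.
F_nw = 0.6 × 60 × 1.5 = 54 ksi.
R_n/Ω = (54 × 1.193) / 2.0 = 32.21 kips.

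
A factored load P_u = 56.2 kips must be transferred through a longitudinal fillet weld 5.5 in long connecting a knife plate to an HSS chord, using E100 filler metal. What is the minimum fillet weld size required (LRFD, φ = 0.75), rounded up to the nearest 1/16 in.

E100XX → F_EXX = 100 ksi.
Total weld length L = 5.5 in.
Required throat t_e = P_u / (φ × 0.6 F_EXX × L) = 56.2 / (0.75 × 0.6 × 100 × 5.5) = 0.2271 in.
Required leg w = t_e / 0.707 = 0.3212 in → use 3/8 in.

w = 3/8 in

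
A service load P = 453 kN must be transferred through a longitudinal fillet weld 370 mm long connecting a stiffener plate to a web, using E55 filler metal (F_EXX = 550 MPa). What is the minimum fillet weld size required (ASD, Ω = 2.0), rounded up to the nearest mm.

w = 11 mm

Total weld length L = 370 mm.
Required throat t_e = P × Ω / (0.6 F_EXX × L) = 453 × 2.0 / (0.6 × 550 × 370 × 10⁻³) = 7.42 mm.
Required leg w = t_e / 0.707 = 10.5 mm → use 11 mm.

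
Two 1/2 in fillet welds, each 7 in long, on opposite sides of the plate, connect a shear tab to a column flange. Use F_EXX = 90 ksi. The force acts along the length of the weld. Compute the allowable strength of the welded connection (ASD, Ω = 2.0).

Effective throat t_e = 0.707 × 0.5 = 0.3535 in.
Total length L = 14 in; A_we = 0.3535 × 14 = 4.949 in².
F_nw = 0.6 F_EXX = 0.6 × 90 = 54 ksi.
R_n = 54 × 4.949 = 267.2 kip; R_n/Ω = 267.2/2.0 = 133.6 kip.

R_n/Ω ≈ 134 kip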